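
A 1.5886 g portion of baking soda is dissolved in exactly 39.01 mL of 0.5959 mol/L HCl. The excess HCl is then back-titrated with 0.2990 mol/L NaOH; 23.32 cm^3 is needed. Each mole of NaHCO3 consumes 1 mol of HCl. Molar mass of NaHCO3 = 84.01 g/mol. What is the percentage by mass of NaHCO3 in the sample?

86.1%

Total n(HCl) added = 0.5959 x 0.03901 = 0.02325 mol.
n(NaOH) used = 0.2990 x 0.02332 = 0.006973 mol, which equals the excess n(HCl).
So n(HCl) consumed by the sample = 0.02325 - 0.006973 = 0.01627 mol.
n(NaHCO3) = 0.01627 / 1 = 0.01627 mol.
mass NaHCO3 = 0.01627 x 84.01 = 1.367 g, so %NaHCO3 = 1.367/1.5886 x 100 = 86.1%.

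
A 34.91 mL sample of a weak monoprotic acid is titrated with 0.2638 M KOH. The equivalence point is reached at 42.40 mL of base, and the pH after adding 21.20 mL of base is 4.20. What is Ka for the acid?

21.20 mL is half of the equivalence volume, so this is the half-equivalence point where [HA] = [A^-].
At half-equivalence pH = pKa, so pKa = 4.20.
Ka = 10^(-4.20) = 6.3 x 10^-5.

6.3 x 10^-5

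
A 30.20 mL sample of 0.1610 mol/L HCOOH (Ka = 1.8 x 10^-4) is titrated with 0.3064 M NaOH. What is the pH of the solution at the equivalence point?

n(HCOOH) = 0.1610 x 0.03020 = 0.004862 mol; V(NaOH) at equivalence = 0.004862/0.3064 = 0.01587 L.
At equivalence all the acid is converted to HCOO-; total volume = 0.03020 + 0.01587 = 0.04607 L, so [HCOO-] = 0.004862/0.04607 = 0.1055 M.
Kb = Kw/Ka = 1.0e-14 / 1.8 x 10^-4 = 5.56e-11.
[OH^-] = sqrt(Kb x [HCOO-]) = sqrt(5.56e-11 x 0.1055) = 2.42e-6 M.
pOH = 5.62, so pH = 14.00 - 5.62 = 8.38.

8.38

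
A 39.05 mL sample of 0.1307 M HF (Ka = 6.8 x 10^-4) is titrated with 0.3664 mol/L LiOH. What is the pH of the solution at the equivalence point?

8.08

n(HF) = 0.1307 x 0.03905 = 0.005104 mol; V(LiOH) at equivalence = 0.005104/0.3664 = 0.01393 L.
At equivalence all the acid is converted to F-; total volume = 0.03905 + 0.01393 = 0.05298 L, so [F-] = 0.005104/0.05298 = 0.09634 M.
Kb = Kw/Ka = 1.0e-14 / 6.8 x 10^-4 = 1.47e-11.
[OH^-] = sqrt(Kb x [F-]) = sqrt(1.47e-11 x 0.09634) = 1.19e-6 M.
pOH = 5.92, so pH = 14.00 - 5.92 = 8.08.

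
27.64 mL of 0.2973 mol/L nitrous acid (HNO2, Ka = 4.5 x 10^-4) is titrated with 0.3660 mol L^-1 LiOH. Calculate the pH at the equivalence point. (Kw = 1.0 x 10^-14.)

n(HNO2) = 0.2973 x 0.02764 = 0.008217 mol; V(LiOH) at equivalence = 0.008217/0.3660 = 0.02245 L.
At equivalence all the acid is converted to NO2-; total volume = 0.02764 + 0.02245 = 0.05009 L, so [NO2-] = 0.008217/0.05009 = 0.1640 M.
Kb = Kw/Ka = 1.0e-14 / 4.5 x 10^-4 = 2.22e-11.
[OH^-] = sqrt(Kb x [NO2-]) = sqrt(2.22e-11 x 0.1640) = 1.91e-6 M.
pOH = 5.72, so pH = 14.00 - 5.72 = 8.28.

8.28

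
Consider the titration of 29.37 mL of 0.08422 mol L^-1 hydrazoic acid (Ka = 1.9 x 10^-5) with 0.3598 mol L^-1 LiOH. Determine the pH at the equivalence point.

n(HN3) = 0.08422 x 0.02937 = 0.002474 mol; V(LiOH) at equivalence = 0.002474/0.3598 = 0.006875 L.
At equivalence all the acid is converted to N3-; total volume = 0.02937 + 0.006875 = 0.03624 L, so [N3-] = 0.002474/0.03624 = 0.06825 M.
Kb = Kw/Ka = 1.0e-14 / 1.9 x 10^-5 = 5.26e-10.
[OH^-] = sqrt(Kb x [N3-]) = sqrt(5.26e-10 x 0.06825) = 5.99e-6 M.
pOH = 5.22, so pH = 14.00 - 5.22 = 8.78.

8.78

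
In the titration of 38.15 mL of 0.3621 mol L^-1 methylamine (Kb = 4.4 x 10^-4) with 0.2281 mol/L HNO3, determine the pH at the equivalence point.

5.75

n(CH3NH2) = 0.3621 x 0.03815 = 0.01381 mol; V(HNO3) at equivalence = 0.01381/0.2281 = 0.06056 L.
At equivalence the base is fully converted to CH3NH3+; total volume = 0.09871 L, so [CH3NH3+] = 0.01381/0.09871 = 0.1399 M.
Ka(CH3NH3+) = Kw/Kb = 1.0e-14 / 4.4 x 10^-4 = 2.27e-11.
[H^+] = sqrt(Ka x [CH3NH3+]) = sqrt(2.27e-11 x 0.1399) = 1.78e-6 M.
pH = -log(1.78e-6) = 5.75.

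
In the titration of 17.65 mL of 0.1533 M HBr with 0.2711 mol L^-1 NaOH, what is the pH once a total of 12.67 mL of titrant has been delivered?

12.38

n(acid) = 0.1533 x 0.01765 = 0.002706 mol; n(NaOH) added = 0.2711 x 0.01267 = 0.003435 mol.
Base is in excess by 0.003435 - 0.002706 = 0.0007291 mol in a total volume of 0.03032 L.
[OH^-] = 0.0007291/0.03032 = 0.02405 M, so pOH = 1.62 and pH = 14.00 - 1.62 = 12.38.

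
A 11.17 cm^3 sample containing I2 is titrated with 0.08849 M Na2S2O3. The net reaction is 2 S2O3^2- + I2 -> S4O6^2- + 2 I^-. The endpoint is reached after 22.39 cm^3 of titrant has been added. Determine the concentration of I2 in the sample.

n(Na2S2O3) = 0.08849 x 0.02239 = 0.001981 mol.
From the balanced equation, 2 mol Na2S2O3 reacts with 1 mol I2, so n(I2) = 0.001981 x 1/2 = 0.0009906 mol.
[I2] = 0.0009906 / 0.01117 L = 0.0887 M.

0.0887 M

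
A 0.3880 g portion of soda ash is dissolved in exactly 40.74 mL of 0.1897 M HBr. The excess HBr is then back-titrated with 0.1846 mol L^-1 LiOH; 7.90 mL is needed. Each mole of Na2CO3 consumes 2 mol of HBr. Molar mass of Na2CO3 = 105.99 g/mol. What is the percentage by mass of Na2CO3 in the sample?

85.6%

Total n(HBr) added = 0.1897 x 0.04074 = 0.007728 mol.
n(LiOH) used = 0.1846 x 0.007900 = 0.001458 mol, which equals the excess n(HBr).
So n(HBr) consumed by the sample = 0.007728 - 0.001458 = 0.006270 mol.
n(Na2CO3) = 0.006270 / 2 = 0.003135 mol.
mass Na2CO3 = 0.003135 x 105.99 = 0.3323 g, so %Na2CO3 = 0.3323/0.3880 x 100 = 85.6%.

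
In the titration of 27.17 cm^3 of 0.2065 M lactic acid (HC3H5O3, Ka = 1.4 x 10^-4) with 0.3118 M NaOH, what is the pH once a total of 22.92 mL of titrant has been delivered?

n(acid) = 0.2065 x 0.02717 = 0.005611 mol; n(NaOH) added = 0.3118 x 0.02292 = 0.007146 mol.
Base is in excess by 0.007146 - 0.005611 = 0.001536 mol in a total volume of 0.05009 L.
[OH^-] = 0.001536/0.05009 = 0.03066 M, so pOH = 1.51 and pH = 14.00 - 1.51 = 12.49.

12.49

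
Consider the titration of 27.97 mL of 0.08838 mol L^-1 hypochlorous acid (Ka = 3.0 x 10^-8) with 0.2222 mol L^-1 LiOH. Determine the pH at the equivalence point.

10.16

n(HClO) = 0.08838 x 0.02797 = 0.002472 mol; V(LiOH) at equivalence = 0.002472/0.2222 = 0.01113 L.
At equivalence all the acid is converted to ClO-; total volume = 0.02797 + 0.01113 = 0.03910 L, so [ClO-] = 0.002472/0.03910 = 0.06323 M.
Kb = Kw/Ka = 1.0e-14 / 3.0 x 10^-8 = 3.33e-7.
[OH^-] = sqrt(Kb x [ClO-]) = sqrt(3.33e-7 x 0.06323) = 0.000145 M.
pOH = 3.84, so pH = 14.00 - 3.84 = 10.16.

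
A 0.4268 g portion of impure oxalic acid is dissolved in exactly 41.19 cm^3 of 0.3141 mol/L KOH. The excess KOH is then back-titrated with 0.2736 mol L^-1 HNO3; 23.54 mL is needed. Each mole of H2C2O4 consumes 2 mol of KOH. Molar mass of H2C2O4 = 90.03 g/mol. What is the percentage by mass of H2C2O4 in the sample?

68.5%

Total n(KOH) added = 0.3141 x 0.04119 = 0.01294 mol.
n(HNO3) used = 0.2736 x 0.02354 = 0.006441 mol, which equals the excess n(KOH).
So n(KOH) consumed by the sample = 0.01294 - 0.006441 = 0.006497 mol.
n(H2C2O4) = 0.006497 / 2 = 0.003249 mol.
mass H2C2O4 = 0.003249 x 90.03 = 0.2925 g, so %H2C2O4 = 0.2925/0.4268 x 100 = 68.5%.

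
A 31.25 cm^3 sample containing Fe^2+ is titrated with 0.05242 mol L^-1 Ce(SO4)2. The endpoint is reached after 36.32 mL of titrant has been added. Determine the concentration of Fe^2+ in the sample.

n(Ce(SO4)2) = 0.05242 x 0.03632 = 0.001904 mol.
From the balanced equation, 1 mol Ce(SO4)2 reacts with 1 mol Fe^2+, so n(Fe^2+) = 0.001904 x 1/1 = 0.001904 mol.
[Fe^2+] = 0.001904 / 0.03125 L = 0.0609 M.

0.0609 M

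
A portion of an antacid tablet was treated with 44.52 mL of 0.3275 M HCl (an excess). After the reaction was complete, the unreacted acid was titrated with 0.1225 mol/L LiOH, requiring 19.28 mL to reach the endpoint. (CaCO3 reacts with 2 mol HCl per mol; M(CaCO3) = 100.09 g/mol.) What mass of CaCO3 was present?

0.611 g

Total n(HCl) added = 0.3275 x 0.04452 = 0.01458 mol.
n(LiOH) used = 0.1225 x 0.01928 = 0.002362 mol, which equals the excess n(HCl).
So n(HCl) consumed by the sample = 0.01458 - 0.002362 = 0.01222 mol.
n(CaCO3) = 0.01222 / 2 = 0.006109 mol.
mass = 0.006109 mol x 100.09 g/mol = 0.611 g.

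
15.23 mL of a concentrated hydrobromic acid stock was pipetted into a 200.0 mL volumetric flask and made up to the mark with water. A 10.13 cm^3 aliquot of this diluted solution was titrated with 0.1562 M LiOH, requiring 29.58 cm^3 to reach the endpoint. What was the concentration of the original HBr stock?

5.99 M

n(LiOH) = 0.1562 x 0.02958 = 0.004620 mol.
n(HBr) in the aliquot = 0.004620 mol.
[diluted HBr] = 0.004620 / 0.01013 = 0.4561 M.
Dilution factor = 200.0/15.23 = 13.13, so [stock] = 0.4561 x 13.13 = 5.99 M.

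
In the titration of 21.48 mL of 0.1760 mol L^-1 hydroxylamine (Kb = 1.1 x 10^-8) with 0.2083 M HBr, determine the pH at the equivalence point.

3.53

n(NH2OH) = 0.1760 x 0.02148 = 0.003780 mol; V(HBr) at equivalence = 0.003780/0.2083 = 0.01815 L.
At equivalence the base is fully converted to NH3OH+; total volume = 0.03963 L, so [NH3OH+] = 0.003780/0.03963 = 0.09540 M.
Ka(NH3OH+) = Kw/Kb = 1.0e-14 / 1.1 x 10^-8 = 9.09e-7.
[H^+] = sqrt(Ka x [NH3OH+]) = sqrt(9.09e-7 x 0.09540) = 0.000294 M.
pH = -log(0.000294) = 3.53.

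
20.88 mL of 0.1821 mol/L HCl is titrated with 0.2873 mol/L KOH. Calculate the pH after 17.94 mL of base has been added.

12.54

n(acid) = 0.1821 x 0.02088 = 0.003802 mol; n(KOH) added = 0.2873 x 0.01794 = 0.005154 mol.
Base is in excess by 0.005154 - 0.003802 = 0.001352 mol in a total volume of 0.03882 L.
[OH^-] = 0.001352/0.03882 = 0.03483 M, so pOH = 1.46 and pH = 14.00 - 1.46 = 12.54.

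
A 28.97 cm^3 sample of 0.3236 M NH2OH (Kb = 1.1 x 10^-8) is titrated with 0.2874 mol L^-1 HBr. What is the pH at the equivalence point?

3.43

n(NH2OH) = 0.3236 x 0.02897 = 0.009375 mol; V(HBr) at equivalence = 0.009375/0.2874 = 0.03262 L.
At equivalence the base is fully converted to NH3OH+; total volume = 0.06159 L, so [NH3OH+] = 0.009375/0.06159 = 0.1522 M.
Ka(NH3OH+) = Kw/Kb = 1.0e-14 / 1.1 x 10^-8 = 9.09e-7.
[H^+] = sqrt(Ka x [NH3OH+]) = sqrt(9.09e-7 x 0.1522) = 0.000372 M.
pH = -log(0.000372) = 3.43.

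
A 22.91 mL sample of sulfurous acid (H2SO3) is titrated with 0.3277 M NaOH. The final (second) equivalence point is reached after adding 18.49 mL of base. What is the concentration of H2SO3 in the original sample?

0.132 M

n(NaOH) = 0.3277 x 0.01849 = 0.006059 mol.
At the final (second) equivalence point, 2 mol OH^- react per mol H2SO3, so n(H2SO3) = 0.006059 / 2 = 0.003030 mol.
[H2SO3] = 0.003030 / 0.02291 L = 0.132 M.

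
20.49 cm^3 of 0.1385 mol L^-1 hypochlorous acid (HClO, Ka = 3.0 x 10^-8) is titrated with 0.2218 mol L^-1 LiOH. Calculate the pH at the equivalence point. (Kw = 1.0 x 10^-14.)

10.23

n(HClO) = 0.1385 x 0.02049 = 0.002838 mol; V(LiOH) at equivalence = 0.002838/0.2218 = 0.01279 L.
At equivalence all the acid is converted to ClO-; total volume = 0.02049 + 0.01279 = 0.03328 L, so [ClO-] = 0.002838/0.03328 = 0.08526 M.
Kb = Kw/Ka = 1.0e-14 / 3.0 x 10^-8 = 3.33e-7.
[OH^-] = sqrt(Kb x [ClO-]) = sqrt(3.33e-7 x 0.08526) = 0.000169 M.
pOH = 3.77, so pH = 14.00 - 3.77 = 10.23.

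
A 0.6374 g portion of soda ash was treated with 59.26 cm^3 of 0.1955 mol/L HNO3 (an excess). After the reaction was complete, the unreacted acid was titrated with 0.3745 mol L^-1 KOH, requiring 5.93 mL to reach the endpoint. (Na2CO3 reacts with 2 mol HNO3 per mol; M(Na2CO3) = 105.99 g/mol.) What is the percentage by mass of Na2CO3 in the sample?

Total n(HNO3) added = 0.1955 x 0.05926 = 0.01159 mol.
n(KOH) used = 0.3745 x 0.005930 = 0.002221 mol, which equals the excess n(HNO3).
So n(HNO3) consumed by the sample = 0.01159 - 0.002221 = 0.009365 mol.
n(Na2CO3) = 0.009365 / 2 = 0.004682 mol.
mass Na2CO3 = 0.004682 x 105.99 = 0.4963 g, so %Na2CO3 = 0.4963/0.6374 x 100 = 77.9%.

77.9%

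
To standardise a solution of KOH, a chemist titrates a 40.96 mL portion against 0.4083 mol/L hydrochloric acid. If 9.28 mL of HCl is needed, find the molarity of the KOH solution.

0.0925 M

n(HCl) delivered = 0.4083 x 0.009280 = 0.003789 mol.
For a 1:1 reaction, n(KOH) = 0.003789 mol.
[KOH] = 0.003789 mol / 0.04096 L = 0.0925 M.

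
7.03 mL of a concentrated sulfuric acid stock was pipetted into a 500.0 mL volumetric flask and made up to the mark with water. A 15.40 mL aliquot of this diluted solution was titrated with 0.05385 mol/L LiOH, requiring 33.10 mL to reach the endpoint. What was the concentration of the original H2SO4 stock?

n(LiOH) = 0.05385 x 0.03310 = 0.001782 mol.
n(H2SO4) in the aliquot = 0.001782 x 1/2 = 0.0008912 mol.
[diluted H2SO4] = 0.0008912 / 0.01540 = 0.05787 M.
Dilution factor = 500.0/7.030 = 71.12, so [stock] = 0.05787 x 71.12 = 4.12 M.

4.12 M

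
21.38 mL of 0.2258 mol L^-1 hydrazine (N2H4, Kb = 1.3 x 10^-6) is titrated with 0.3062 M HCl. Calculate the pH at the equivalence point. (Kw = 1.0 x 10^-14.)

n(N2H4) = 0.2258 x 0.02138 = 0.004828 mol; V(HCl) at equivalence = 0.004828/0.3062 = 0.01577 L.
At equivalence the base is fully converted to N2H5+; total volume = 0.03715 L, so [N2H5+] = 0.004828/0.03715 = 0.1300 M.
Ka(N2H5+) = Kw/Kb = 1.0e-14 / 1.3 x 10^-6 = 7.69e-9.
[H^+] = sqrt(Ka x [N2H5+]) = sqrt(7.69e-9 x 0.1300) = 3.16e-5 M.
pH = -log(3.16e-5) = 4.50.

4.50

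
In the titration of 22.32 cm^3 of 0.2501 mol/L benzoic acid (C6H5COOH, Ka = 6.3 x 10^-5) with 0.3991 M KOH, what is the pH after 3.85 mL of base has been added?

3.78

Initial n(C6H5COOH) = 0.2501 x 0.02232 = 0.005582 mol.
n(KOH) added = 0.3991 x 0.003850 = 0.001537 mol, converting that many moles of C6H5COOH to C6H5COO-.
Remaining n(C6H5COOH) = 0.004046 mol; n(C6H5COO-) = 0.001537 mol.
By Henderson-Hasselbalch, pH = pKa + log([A^-]/[HA]) = 4.20 + log(0.001537/0.004046) = 4.20 + (-0.42) = 3.78.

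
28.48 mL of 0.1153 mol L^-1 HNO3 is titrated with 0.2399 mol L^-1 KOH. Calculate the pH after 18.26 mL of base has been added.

n(acid) = 0.1153 x 0.02848 = 0.003284 mol; n(KOH) added = 0.2399 x 0.01826 = 0.004381 mol.
Base is in excess by 0.004381 - 0.003284 = 0.001097 mol in a total volume of 0.04674 L.
[OH^-] = 0.001097/0.04674 = 0.02347 M, so pOH = 1.63 and pH = 14.00 - 1.63 = 12.37.

12.37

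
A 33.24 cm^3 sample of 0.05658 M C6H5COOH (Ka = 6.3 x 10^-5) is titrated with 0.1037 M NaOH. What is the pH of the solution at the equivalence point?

n(C6H5COOH) = 0.05658 x 0.03324 = 0.001881 mol; V(NaOH) at equivalence = 0.001881/0.1037 = 0.01814 L.
At equivalence all the acid is converted to C6H5COO-; total volume = 0.03324 + 0.01814 = 0.05138 L, so [C6H5COO-] = 0.001881/0.05138 = 0.03661 M.
Kb = Kw/Ka = 1.0e-14 / 6.3 x 10^-5 = 1.59e-10.
[OH^-] = sqrt(Kb x [C6H5COO-]) = sqrt(1.59e-10 x 0.03661) = 2.41e-6 M.
pOH = 5.62, so pH = 14.00 - 5.62 = 8.38.

8.38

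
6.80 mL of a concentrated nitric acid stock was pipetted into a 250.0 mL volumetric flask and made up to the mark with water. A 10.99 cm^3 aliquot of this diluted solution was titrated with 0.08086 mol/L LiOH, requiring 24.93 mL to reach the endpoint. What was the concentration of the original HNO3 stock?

6.74 M

n(LiOH) = 0.08086 x 0.02493 = 0.002016 mol.
n(HNO3) in the aliquot = 0.002016 mol.
[diluted HNO3] = 0.002016 / 0.01099 = 0.1834 M.
Dilution factor = 250.0/6.800 = 36.76, so [stock] = 0.1834 x 36.76 = 6.74 M.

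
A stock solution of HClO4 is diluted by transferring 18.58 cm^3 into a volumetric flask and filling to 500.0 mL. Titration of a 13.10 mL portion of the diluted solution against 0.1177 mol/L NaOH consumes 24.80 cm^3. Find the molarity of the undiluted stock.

n(NaOH) = 0.1177 x 0.02480 = 0.002919 mol.
n(HClO4) in the aliquot = 0.002919 mol.
[diluted HClO4] = 0.002919 / 0.01310 = 0.2228 M.
Dilution factor = 500.0/18.58 = 26.91, so [stock] = 0.2228 x 26.91 = 6.00 M.

6.00 M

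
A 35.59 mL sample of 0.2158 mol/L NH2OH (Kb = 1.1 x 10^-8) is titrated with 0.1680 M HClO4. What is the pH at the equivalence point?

n(NH2OH) = 0.2158 x 0.03559 = 0.007680 mol; V(HClO4) at equivalence = 0.007680/0.1680 = 0.04572 L.
At equivalence the base is fully converted to NH3OH+; total volume = 0.08131 L, so [NH3OH+] = 0.007680/0.08131 = 0.09446 M.
Ka(NH3OH+) = Kw/Kb = 1.0e-14 / 1.1 x 10^-8 = 9.09e-7.
[H^+] = sqrt(Ka x [NH3OH+]) = sqrt(9.09e-7 x 0.09446) = 0.000293 M.
pH = -log(0.000293) = 3.53.

3.53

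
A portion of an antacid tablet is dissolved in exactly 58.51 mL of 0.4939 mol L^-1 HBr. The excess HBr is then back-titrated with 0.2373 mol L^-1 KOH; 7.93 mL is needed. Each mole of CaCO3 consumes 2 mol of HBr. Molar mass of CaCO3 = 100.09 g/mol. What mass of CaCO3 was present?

Total n(HBr) added = 0.4939 x 0.05851 = 0.02890 mol.
n(KOH) used = 0.2373 x 0.007930 = 0.001882 mol, which equals the excess n(HBr).
So n(HBr) consumed by the sample = 0.02890 - 0.001882 = 0.02702 mol.
n(CaCO3) = 0.02702 / 2 = 0.01351 mol.
mass = 0.01351 mol x 100.09 g/mol = 1.35 g.

1.35 g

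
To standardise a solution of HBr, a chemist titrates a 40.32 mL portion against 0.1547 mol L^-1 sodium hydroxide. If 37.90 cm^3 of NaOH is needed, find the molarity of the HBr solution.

n(NaOH) delivered = 0.1547 x 0.03790 = 0.005863 mol.
For a 1:1 reaction, n(HBr) = 0.005863 mol.
[HBr] = 0.005863 mol / 0.04032 L = 0.145 M.

0.145 M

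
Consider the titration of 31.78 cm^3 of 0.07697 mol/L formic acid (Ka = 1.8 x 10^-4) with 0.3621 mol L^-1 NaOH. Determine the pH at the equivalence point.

8.27

n(HCOOH) = 0.07697 x 0.03178 = 0.002446 mol; V(NaOH) at equivalence = 0.002446/0.3621 = 0.006755 L.
At equivalence all the acid is converted to HCOO-; total volume = 0.03178 + 0.006755 = 0.03854 L, so [HCOO-] = 0.002446/0.03854 = 0.06348 M.
Kb = Kw/Ka = 1.0e-14 / 1.8 x 10^-4 = 5.56e-11.
[OH^-] = sqrt(Kb x [HCOO-]) = sqrt(5.56e-11 x 0.06348) = 1.88e-6 M.
pOH = 5.73, so pH = 14.00 - 5.73 = 8.27.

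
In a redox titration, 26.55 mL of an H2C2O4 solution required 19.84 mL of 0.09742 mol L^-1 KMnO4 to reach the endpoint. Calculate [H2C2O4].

n(KMnO4) = 0.09742 x 0.01984 = 0.001933 mol.
From the balanced equation, 2 mol KMnO4 reacts with 5 mol H2C2O4, so n(H2C2O4) = 0.001933 x 5/2 = 0.004832 mol.
[H2C2O4] = 0.004832 / 0.02655 L = 0.182 M.

0.182 M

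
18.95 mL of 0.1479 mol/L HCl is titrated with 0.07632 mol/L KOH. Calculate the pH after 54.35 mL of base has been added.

12.26

n(acid) = 0.1479 x 0.01895 = 0.002803 mol; n(KOH) added = 0.07632 x 0.05435 = 0.004148 mol.
Base is in excess by 0.004148 - 0.002803 = 0.001345 mol in a total volume of 0.07330 L.
[OH^-] = 0.001345/0.07330 = 0.01835 M, so pOH = 1.74 and pH = 14.00 - 1.74 = 12.26.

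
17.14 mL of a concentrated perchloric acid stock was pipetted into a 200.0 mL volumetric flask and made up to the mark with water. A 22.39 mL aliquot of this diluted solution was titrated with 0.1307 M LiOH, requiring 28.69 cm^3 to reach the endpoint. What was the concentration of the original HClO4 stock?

1.95 M

n(LiOH) = 0.1307 x 0.02869 = 0.003750 mol.
n(HClO4) in the aliquot = 0.003750 mol.
[diluted HClO4] = 0.003750 / 0.02239 = 0.1675 M.
Dilution factor = 200.0/17.14 = 11.67, so [stock] = 0.1675 x 11.67 = 1.95 M.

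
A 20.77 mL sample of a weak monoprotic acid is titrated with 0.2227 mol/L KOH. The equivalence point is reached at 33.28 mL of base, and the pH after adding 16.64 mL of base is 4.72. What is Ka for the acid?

16.64 mL is half of the equivalence volume, so this is the half-equivalence point where [HA] = [A^-].
At half-equivalence pH = pKa, so pKa = 4.72.
Ka = 10^(-4.72) = 1.9 x 10^-5.

1.9 x 10^-5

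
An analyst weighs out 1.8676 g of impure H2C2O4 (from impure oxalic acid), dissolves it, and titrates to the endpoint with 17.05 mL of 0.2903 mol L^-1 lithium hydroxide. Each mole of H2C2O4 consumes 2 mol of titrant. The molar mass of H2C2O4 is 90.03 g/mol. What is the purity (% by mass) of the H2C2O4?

11.9%

n(LiOH) = 0.2903 x 0.01705 = 0.004950 mol.
n(H2C2O4) = 0.004950 / 2 = 0.002475 mol.
mass of H2C2O4 = 0.002475 x 90.03 = 0.2228 g.
% purity = 0.2228 / 1.8676 x 100 = 11.9%.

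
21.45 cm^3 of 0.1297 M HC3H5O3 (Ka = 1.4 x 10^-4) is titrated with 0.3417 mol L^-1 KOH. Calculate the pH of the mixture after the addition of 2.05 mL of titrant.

Initial n(HC3H5O3) = 0.1297 x 0.02145 = 0.002782 mol.
n(KOH) added = 0.3417 x 0.002050 = 0.0007005 mol, converting that many moles of HC3H5O3 to C3H5O3-.
Remaining n(HC3H5O3) = 0.002082 mol; n(C3H5O3-) = 0.0007005 mol.
By Henderson-Hasselbalch, pH = pKa + log([A^-]/[HA]) = 3.85 + log(0.0007005/0.002082) = 3.85 + (-0.47) = 3.38.

3.38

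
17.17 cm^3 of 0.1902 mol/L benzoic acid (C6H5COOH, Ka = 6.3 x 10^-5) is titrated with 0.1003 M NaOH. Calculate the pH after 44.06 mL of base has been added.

12.28

n(acid) = 0.1902 x 0.01717 = 0.003266 mol; n(NaOH) added = 0.1003 x 0.04406 = 0.004419 mol.
Base is in excess by 0.004419 - 0.003266 = 0.001153 mol in a total volume of 0.06123 L.
[OH^-] = 0.001153/0.06123 = 0.01884 M, so pOH = 1.72 and pH = 14.00 - 1.72 = 12.28.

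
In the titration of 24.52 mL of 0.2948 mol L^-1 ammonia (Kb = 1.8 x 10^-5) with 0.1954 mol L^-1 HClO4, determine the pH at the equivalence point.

n(NH3) = 0.2948 x 0.02452 = 0.007228 mol; V(HClO4) at equivalence = 0.007228/0.1954 = 0.03699 L.
At equivalence the base is fully converted to NH4+; total volume = 0.06151 L, so [NH4+] = 0.007228/0.06151 = 0.1175 M.
Ka(NH4+) = Kw/Kb = 1.0e-14 / 1.8 x 10^-5 = 5.56e-10.
[H^+] = sqrt(Ka x [NH4+]) = sqrt(5.56e-10 x 0.1175) = 8.08e-6 M.
pH = -log(8.08e-6) = 5.09.

5.09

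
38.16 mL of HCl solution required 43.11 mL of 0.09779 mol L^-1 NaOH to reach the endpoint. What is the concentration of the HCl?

n(NaOH) delivered = 0.09779 x 0.04311 = 0.004216 mol.
For a 1:1 reaction, n(HCl) = 0.004216 mol.
[HCl] = 0.004216 mol / 0.03816 L = 0.110 M.

0.110 M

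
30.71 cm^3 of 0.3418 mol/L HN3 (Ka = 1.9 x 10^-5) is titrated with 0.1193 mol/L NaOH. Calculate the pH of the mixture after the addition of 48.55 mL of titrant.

4.81

Initial n(HN3) = 0.3418 x 0.03071 = 0.01050 mol.
n(NaOH) added = 0.1193 x 0.04855 = 0.005792 mol, converting that many moles of HN3 to N3-.
Remaining n(HN3) = 0.004705 mol; n(N3-) = 0.005792 mol.
By Henderson-Hasselbalch, pH = pKa + log([A^-]/[HA]) = 4.72 + log(0.005792/0.004705) = 4.72 + (+0.09) = 4.81.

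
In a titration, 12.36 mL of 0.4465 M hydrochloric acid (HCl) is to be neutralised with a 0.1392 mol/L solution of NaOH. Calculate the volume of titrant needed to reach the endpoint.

39.6 mL

n(HCl) = 0.4465 mol/L x 0.01236 L = 0.005519 mol.
At equivalence n(NaOH) = n(HCl) = 0.005519 mol.
V(NaOH) = 0.005519 / 0.1392 = 0.03965 L = 39.6 mL.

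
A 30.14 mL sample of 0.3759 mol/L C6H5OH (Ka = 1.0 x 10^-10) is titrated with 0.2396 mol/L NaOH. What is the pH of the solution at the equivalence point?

11.58

n(C6H5OH) = 0.3759 x 0.03014 = 0.01133 mol; V(NaOH) at equivalence = 0.01133/0.2396 = 0.04729 L.
At equivalence all the acid is converted to C6H5O-; total volume = 0.03014 + 0.04729 = 0.07743 L, so [C6H5O-] = 0.01133/0.07743 = 0.1463 M.
Kb = Kw/Ka = 1.0e-14 / 1.0 x 10^-10 = 0.000100.
[OH^-] = sqrt(Kb x [C6H5O-]) = sqrt(0.000100 x 0.1463) = 0.00383 M.
pOH = 2.42, so pH = 14.00 - 2.42 = 11.58.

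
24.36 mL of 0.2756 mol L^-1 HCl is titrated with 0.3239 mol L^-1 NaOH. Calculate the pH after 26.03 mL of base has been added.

12.53

n(acid) = 0.2756 x 0.02436 = 0.006714 mol; n(NaOH) added = 0.3239 x 0.02603 = 0.008431 mol.
Base is in excess by 0.008431 - 0.006714 = 0.001718 mol in a total volume of 0.05039 L.
[OH^-] = 0.001718/0.05039 = 0.03408 M, so pOH = 1.47 and pH = 14.00 - 1.47 = 12.53.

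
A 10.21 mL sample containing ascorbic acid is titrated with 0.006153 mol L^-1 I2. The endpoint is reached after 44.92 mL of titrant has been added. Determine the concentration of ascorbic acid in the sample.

n(I2) = 0.006153 x 0.04492 = 0.0002764 mol.
From the balanced equation, 1 mol I2 reacts with 1 mol ascorbic acid, so n(ascorbic acid) = 0.0002764 x 1/1 = 0.0002764 mol.
[ascorbic acid] = 0.0002764 / 0.01021 L = 0.0271 M.

0.0271 M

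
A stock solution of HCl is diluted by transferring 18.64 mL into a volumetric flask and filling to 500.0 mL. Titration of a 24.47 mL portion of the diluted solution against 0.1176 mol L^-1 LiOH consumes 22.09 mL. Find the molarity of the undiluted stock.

n(LiOH) = 0.1176 x 0.02209 = 0.002598 mol.
n(HCl) in the aliquot = 0.002598 mol.
[diluted HCl] = 0.002598 / 0.02447 = 0.1062 M.
Dilution factor = 500.0/18.64 = 26.82, so [stock] = 0.1062 x 26.82 = 2.85 M.

2.85 M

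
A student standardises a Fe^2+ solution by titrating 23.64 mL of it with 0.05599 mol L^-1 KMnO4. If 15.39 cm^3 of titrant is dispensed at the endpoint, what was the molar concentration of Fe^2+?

0.182 M

n(KMnO4) = 0.05599 x 0.01539 = 0.0008617 mol.
From the balanced equation, 1 mol KMnO4 reacts with 5 mol Fe^2+, so n(Fe^2+) = 0.0008617 x 5/1 = 0.004308 mol.
[Fe^2+] = 0.004308 / 0.02364 L = 0.182 M.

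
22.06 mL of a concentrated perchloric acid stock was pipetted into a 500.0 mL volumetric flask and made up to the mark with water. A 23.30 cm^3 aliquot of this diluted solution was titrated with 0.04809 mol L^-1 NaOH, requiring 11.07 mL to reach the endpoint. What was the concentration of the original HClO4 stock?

n(NaOH) = 0.04809 x 0.01107 = 0.0005324 mol.
n(HClO4) in the aliquot = 0.0005324 mol.
[diluted HClO4] = 0.0005324 / 0.02330 = 0.02285 M.
Dilution factor = 500.0/22.06 = 22.67, so [stock] = 0.02285 x 22.67 = 0.518 M.

0.518 M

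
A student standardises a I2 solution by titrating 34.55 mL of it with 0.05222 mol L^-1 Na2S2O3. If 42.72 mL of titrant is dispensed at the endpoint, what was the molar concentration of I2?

n(Na2S2O3) = 0.05222 x 0.04272 = 0.002231 mol.
From the balanced equation, 2 mol Na2S2O3 reacts with 1 mol I2, so n(I2) = 0.002231 x 1/2 = 0.001115 mol.
[I2] = 0.001115 / 0.03455 L = 0.0323 M.

0.0323 M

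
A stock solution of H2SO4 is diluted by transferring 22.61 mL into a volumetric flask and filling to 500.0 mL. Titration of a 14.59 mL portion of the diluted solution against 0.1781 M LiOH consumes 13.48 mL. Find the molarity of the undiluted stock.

n(LiOH) = 0.1781 x 0.01348 = 0.002401 mol.
n(H2SO4) in the aliquot = 0.002401 x 1/2 = 0.001200 mol.
[diluted H2SO4] = 0.001200 / 0.01459 = 0.08228 M.
Dilution factor = 500.0/22.61 = 22.11, so [stock] = 0.08228 x 22.11 = 1.82 M.

1.82 M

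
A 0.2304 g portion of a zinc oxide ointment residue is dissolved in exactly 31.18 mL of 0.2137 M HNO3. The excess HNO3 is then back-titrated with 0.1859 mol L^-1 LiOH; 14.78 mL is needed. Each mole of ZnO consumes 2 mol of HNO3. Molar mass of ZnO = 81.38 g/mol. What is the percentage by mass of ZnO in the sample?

69.2%

Total n(HNO3) added = 0.2137 x 0.03118 = 0.006663 mol.
n(LiOH) used = 0.1859 x 0.01478 = 0.002748 mol, which equals the excess n(HNO3).
So n(HNO3) consumed by the sample = 0.006663 - 0.002748 = 0.003916 mol.
n(ZnO) = 0.003916 / 2 = 0.001958 mol.
mass ZnO = 0.001958 x 81.38 = 0.1593 g, so %ZnO = 0.1593/0.2304 x 100 = 69.2%.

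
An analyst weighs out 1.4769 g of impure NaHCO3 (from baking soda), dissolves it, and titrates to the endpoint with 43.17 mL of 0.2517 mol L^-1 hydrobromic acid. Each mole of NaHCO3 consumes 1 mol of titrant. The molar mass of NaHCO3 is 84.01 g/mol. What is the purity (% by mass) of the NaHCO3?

61.8%

n(HBr) = 0.2517 x 0.04317 = 0.01087 mol.
n(NaHCO3) = 0.01087 / 1 = 0.01087 mol.
mass of NaHCO3 = 0.01087 x 84.01 = 0.9128 g.
% purity = 0.9128 / 1.4769 x 100 = 61.8%.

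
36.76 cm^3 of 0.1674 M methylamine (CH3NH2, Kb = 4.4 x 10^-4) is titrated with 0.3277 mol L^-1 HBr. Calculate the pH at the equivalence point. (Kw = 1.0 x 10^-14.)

5.80

n(CH3NH2) = 0.1674 x 0.03676 = 0.006154 mol; V(HBr) at equivalence = 0.006154/0.3277 = 0.01878 L.
At equivalence the base is fully converted to CH3NH3+; total volume = 0.05554 L, so [CH3NH3+] = 0.006154/0.05554 = 0.1108 M.
Ka(CH3NH3+) = Kw/Kb = 1.0e-14 / 4.4 x 10^-4 = 2.27e-11.
[H^+] = sqrt(Ka x [CH3NH3+]) = sqrt(2.27e-11 x 0.1108) = 1.59e-6 M.
pH = -log(1.59e-6) = 5.80.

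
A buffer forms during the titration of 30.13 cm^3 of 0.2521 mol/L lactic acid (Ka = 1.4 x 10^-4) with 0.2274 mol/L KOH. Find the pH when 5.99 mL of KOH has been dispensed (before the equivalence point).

Initial n(HC3H5O3) = 0.2521 x 0.03013 = 0.007596 mol.
n(KOH) added = 0.2274 x 0.005990 = 0.001362 mol, converting that many moles of HC3H5O3 to C3H5O3-.
Remaining n(HC3H5O3) = 0.006234 mol; n(C3H5O3-) = 0.001362 mol.
By Henderson-Hasselbalch, pH = pKa + log([A^-]/[HA]) = 3.85 + log(0.001362/0.006234) = 3.85 + (-0.66) = 3.19.

3.19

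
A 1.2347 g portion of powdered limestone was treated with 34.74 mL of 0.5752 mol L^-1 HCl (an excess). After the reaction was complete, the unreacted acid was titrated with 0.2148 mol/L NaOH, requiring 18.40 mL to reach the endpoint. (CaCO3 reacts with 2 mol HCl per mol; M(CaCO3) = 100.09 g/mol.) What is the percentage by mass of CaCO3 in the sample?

65.0%

Total n(HCl) added = 0.5752 x 0.03474 = 0.01998 mol.
n(NaOH) used = 0.2148 x 0.01840 = 0.003952 mol, which equals the excess n(HCl).
So n(HCl) consumed by the sample = 0.01998 - 0.003952 = 0.01603 mol.
n(CaCO3) = 0.01603 / 2 = 0.008015 mol.
mass CaCO3 = 0.008015 x 100.09 = 0.8022 g, so %CaCO3 = 0.8022/1.2347 x 100 = 65.0%.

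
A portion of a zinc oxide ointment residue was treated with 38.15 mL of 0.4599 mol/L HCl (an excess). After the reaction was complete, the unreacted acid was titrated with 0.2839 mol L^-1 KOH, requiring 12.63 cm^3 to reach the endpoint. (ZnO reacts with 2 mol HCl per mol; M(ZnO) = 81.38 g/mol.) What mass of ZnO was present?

Total n(HCl) added = 0.4599 x 0.03815 = 0.01755 mol.
n(KOH) used = 0.2839 x 0.01263 = 0.003586 mol, which equals the excess n(HCl).
So n(HCl) consumed by the sample = 0.01755 - 0.003586 = 0.01396 mol.
n(ZnO) = 0.01396 / 2 = 0.006980 mol.
mass = 0.006980 mol x 81.38 g/mol = 0.568 g.

0.568 g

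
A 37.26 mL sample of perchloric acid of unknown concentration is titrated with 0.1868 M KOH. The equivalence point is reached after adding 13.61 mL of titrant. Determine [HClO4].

n(KOH) delivered = 0.1868 x 0.01361 = 0.002542 mol.
For a 1:1 reaction, n(HClO4) = 0.002542 mol.
[HClO4] = 0.002542 mol / 0.03726 L = 0.0682 M.

0.0682 M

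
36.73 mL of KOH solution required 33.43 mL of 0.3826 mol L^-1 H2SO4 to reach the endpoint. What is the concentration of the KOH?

n(H2SO4) delivered = 0.3826 x 0.03343 = 0.01279 mol.
The reaction is 2 KOH + 1 H2SO4, so n(KOH) = 0.01279 x 2/1 = 0.02558 mol.
[KOH] = 0.02558 mol / 0.03673 L = 0.696 M.

0.696 M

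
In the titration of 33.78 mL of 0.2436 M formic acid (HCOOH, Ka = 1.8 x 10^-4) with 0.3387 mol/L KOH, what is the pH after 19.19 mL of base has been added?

4.32

Initial n(HCOOH) = 0.2436 x 0.03378 = 0.008229 mol.
n(KOH) added = 0.3387 x 0.01919 = 0.006500 mol, converting that many moles of HCOOH to HCOO-.
Remaining n(HCOOH) = 0.001729 mol; n(HCOO-) = 0.006500 mol.
By Henderson-Hasselbalch, pH = pKa + log([A^-]/[HA]) = 3.74 + log(0.006500/0.001729) = 3.74 + (+0.58) = 4.32.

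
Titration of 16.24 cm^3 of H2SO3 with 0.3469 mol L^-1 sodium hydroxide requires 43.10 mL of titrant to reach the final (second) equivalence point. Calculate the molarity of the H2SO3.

n(NaOH) = 0.3469 x 0.04310 = 0.01495 mol.
At the final (second) equivalence point, 2 mol OH^- react per mol H2SO3, so n(H2SO3) = 0.01495 / 2 = 0.007476 mol.
[H2SO3] = 0.007476 / 0.01624 L = 0.460 M.

0.460 M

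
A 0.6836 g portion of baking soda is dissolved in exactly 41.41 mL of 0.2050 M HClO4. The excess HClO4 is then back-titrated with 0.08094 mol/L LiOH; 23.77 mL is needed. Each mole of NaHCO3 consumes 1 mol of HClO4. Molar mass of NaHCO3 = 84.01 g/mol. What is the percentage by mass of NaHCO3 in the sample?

80.7%

Total n(HClO4) added = 0.2050 x 0.04141 = 0.008489 mol.
n(LiOH) used = 0.08094 x 0.02377 = 0.001924 mol, which equals the excess n(HClO4).
So n(HClO4) consumed by the sample = 0.008489 - 0.001924 = 0.006565 mol.
n(NaHCO3) = 0.006565 / 1 = 0.006565 mol.
mass NaHCO3 = 0.006565 x 84.01 = 0.5515 g, so %NaHCO3 = 0.5515/0.6836 x 100 = 80.7%.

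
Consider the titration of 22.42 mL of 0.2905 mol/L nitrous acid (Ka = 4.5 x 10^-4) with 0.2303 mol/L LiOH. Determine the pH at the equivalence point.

8.23

n(HNO2) = 0.2905 x 0.02242 = 0.006513 mol; V(LiOH) at equivalence = 0.006513/0.2303 = 0.02828 L.
At equivalence all the acid is converted to NO2-; total volume = 0.02242 + 0.02828 = 0.05070 L, so [NO2-] = 0.006513/0.05070 = 0.1285 M.
Kb = Kw/Ka = 1.0e-14 / 4.5 x 10^-4 = 2.22e-11.
[OH^-] = sqrt(Kb x [NO2-]) = sqrt(2.22e-11 x 0.1285) = 1.69e-6 M.
pOH = 5.77, so pH = 14.00 - 5.77 = 8.23.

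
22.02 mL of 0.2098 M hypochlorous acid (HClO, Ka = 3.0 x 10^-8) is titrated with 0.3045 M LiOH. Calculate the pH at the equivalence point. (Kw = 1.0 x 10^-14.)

10.31

n(HClO) = 0.2098 x 0.02202 = 0.004620 mol; V(LiOH) at equivalence = 0.004620/0.3045 = 0.01517 L.
At equivalence all the acid is converted to ClO-; total volume = 0.02202 + 0.01517 = 0.03719 L, so [ClO-] = 0.004620/0.03719 = 0.1242 M.
Kb = Kw/Ka = 1.0e-14 / 3.0 x 10^-8 = 3.33e-7.
[OH^-] = sqrt(Kb x [ClO-]) = sqrt(3.33e-7 x 0.1242) = 0.000203 M.
pOH = 3.69, so pH = 14.00 - 3.69 = 10.31.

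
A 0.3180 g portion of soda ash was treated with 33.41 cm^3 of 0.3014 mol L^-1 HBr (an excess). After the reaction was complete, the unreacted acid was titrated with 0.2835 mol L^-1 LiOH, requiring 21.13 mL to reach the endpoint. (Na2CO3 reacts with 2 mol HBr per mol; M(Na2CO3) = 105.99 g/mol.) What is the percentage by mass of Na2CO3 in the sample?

Total n(HBr) added = 0.3014 x 0.03341 = 0.01007 mol.
n(LiOH) used = 0.2835 x 0.02113 = 0.005990 mol, which equals the excess n(HBr).
So n(HBr) consumed by the sample = 0.01007 - 0.005990 = 0.004079 mol.
n(Na2CO3) = 0.004079 / 2 = 0.002040 mol.
mass Na2CO3 = 0.002040 x 105.99 = 0.2162 g, so %Na2CO3 = 0.2162/0.3180 x 100 = 68.0%.

68.0%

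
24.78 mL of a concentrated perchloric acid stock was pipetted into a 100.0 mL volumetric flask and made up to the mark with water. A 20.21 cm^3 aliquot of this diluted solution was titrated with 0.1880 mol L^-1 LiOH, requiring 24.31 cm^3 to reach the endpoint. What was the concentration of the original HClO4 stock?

n(LiOH) = 0.1880 x 0.02431 = 0.004570 mol.
n(HClO4) in the aliquot = 0.004570 mol.
[diluted HClO4] = 0.004570 / 0.02021 = 0.2261 M.
Dilution factor = 100.0/24.78 = 4.036, so [stock] = 0.2261 x 4.036 = 0.913 M.

0.913 M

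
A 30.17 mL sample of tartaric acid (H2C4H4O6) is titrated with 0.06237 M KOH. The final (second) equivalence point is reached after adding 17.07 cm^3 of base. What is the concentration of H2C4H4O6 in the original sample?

n(KOH) = 0.06237 x 0.01707 = 0.001065 mol.
At the final (second) equivalence point, 2 mol OH^- react per mol H2C4H4O6, so n(H2C4H4O6) = 0.001065 / 2 = 0.0005323 mol.
[H2C4H4O6] = 0.0005323 / 0.03017 L = 0.0176 M.

0.0176 M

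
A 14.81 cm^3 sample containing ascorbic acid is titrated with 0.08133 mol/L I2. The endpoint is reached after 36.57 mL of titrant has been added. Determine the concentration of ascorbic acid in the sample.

0.201 M

n(I2) = 0.08133 x 0.03657 = 0.002974 mol.
From the balanced equation, 1 mol I2 reacts with 1 mol ascorbic acid, so n(ascorbic acid) = 0.002974 x 1/1 = 0.002974 mol.
[ascorbic acid] = 0.002974 / 0.01481 L = 0.201 M.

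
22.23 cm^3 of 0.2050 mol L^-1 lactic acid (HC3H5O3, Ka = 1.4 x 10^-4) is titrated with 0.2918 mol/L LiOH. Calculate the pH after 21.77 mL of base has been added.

n(acid) = 0.2050 x 0.02223 = 0.004557 mol; n(LiOH) added = 0.2918 x 0.02177 = 0.006352 mol.
Base is in excess by 0.006352 - 0.004557 = 0.001795 mol in a total volume of 0.04400 L.
[OH^-] = 0.001795/0.04400 = 0.04080 M, so pOH = 1.39 and pH = 14.00 - 1.39 = 12.61.

12.61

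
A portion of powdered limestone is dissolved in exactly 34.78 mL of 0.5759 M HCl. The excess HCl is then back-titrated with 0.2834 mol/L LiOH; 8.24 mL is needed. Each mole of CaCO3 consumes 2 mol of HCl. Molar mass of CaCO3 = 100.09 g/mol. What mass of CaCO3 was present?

0.886 g

Total n(HCl) added = 0.5759 x 0.03478 = 0.02003 mol.
n(LiOH) used = 0.2834 x 0.008240 = 0.002335 mol, which equals the excess n(HCl).
So n(HCl) consumed by the sample = 0.02003 - 0.002335 = 0.01769 mol.
n(CaCO3) = 0.01769 / 2 = 0.008847 mol.
mass = 0.008847 mol x 100.09 g/mol = 0.886 g.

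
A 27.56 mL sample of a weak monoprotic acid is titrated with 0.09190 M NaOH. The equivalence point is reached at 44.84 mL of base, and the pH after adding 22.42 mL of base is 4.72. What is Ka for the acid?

1.9 x 10^-5

22.42 mL is half of the equivalence volume, so this is the half-equivalence point where [HA] = [A^-].
At half-equivalence pH = pKa, so pKa = 4.72.
Ka = 10^(-4.72) = 1.9 x 10^-5.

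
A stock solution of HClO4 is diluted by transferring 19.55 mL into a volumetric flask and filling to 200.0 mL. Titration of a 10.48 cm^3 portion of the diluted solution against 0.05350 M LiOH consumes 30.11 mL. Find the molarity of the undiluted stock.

n(LiOH) = 0.05350 x 0.03011 = 0.001611 mol.
n(HClO4) in the aliquot = 0.001611 mol.
[diluted HClO4] = 0.001611 / 0.01048 = 0.1537 M.
Dilution factor = 200.0/19.55 = 10.23, so [stock] = 0.1537 x 10.23 = 1.57 M.

1.57 M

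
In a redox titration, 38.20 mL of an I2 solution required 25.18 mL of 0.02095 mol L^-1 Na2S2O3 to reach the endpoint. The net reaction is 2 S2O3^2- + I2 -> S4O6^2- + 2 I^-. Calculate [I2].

n(Na2S2O3) = 0.02095 x 0.02518 = 0.0005275 mol.
From the balanced equation, 2 mol Na2S2O3 reacts with 1 mol I2, so n(I2) = 0.0005275 x 1/2 = 0.0002638 mol.
[I2] = 0.0002638 / 0.03820 L = 0.00690 M.

0.00690 M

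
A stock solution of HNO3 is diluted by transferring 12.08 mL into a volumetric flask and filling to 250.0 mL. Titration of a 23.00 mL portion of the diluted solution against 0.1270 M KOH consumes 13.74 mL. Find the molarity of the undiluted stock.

1.57 M

n(KOH) = 0.1270 x 0.01374 = 0.001745 mol.
n(HNO3) in the aliquot = 0.001745 mol.
[diluted HNO3] = 0.001745 / 0.02300 = 0.07587 M.
Dilution factor = 250.0/12.08 = 20.70, so [stock] = 0.07587 x 20.70 = 1.57 M.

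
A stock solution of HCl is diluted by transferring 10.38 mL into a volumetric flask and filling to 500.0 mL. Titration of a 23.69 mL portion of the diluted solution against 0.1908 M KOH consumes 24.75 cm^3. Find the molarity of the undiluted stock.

n(KOH) = 0.1908 x 0.02475 = 0.004722 mol.
n(HCl) in the aliquot = 0.004722 mol.
[diluted HCl] = 0.004722 / 0.02369 = 0.1993 M.
Dilution factor = 500.0/10.38 = 48.17, so [stock] = 0.1993 x 48.17 = 9.60 M.

9.60 M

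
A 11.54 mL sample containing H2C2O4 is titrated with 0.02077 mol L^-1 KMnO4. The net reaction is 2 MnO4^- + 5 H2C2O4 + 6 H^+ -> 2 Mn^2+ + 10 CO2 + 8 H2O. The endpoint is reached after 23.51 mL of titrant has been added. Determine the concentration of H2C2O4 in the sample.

n(KMnO4) = 0.02077 x 0.02351 = 0.0004883 mol.
From the balanced equation, 2 mol KMnO4 reacts with 5 mol H2C2O4, so n(H2C2O4) = 0.0004883 x 5/2 = 0.001221 mol.
[H2C2O4] = 0.001221 / 0.01154 L = 0.106 M.

0.106 M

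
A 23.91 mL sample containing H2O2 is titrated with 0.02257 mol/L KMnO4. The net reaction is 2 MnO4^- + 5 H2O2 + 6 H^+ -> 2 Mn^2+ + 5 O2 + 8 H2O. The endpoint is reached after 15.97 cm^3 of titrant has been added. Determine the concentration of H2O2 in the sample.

0.0377 M

n(KMnO4) = 0.02257 x 0.01597 = 0.0003604 mol.
From the balanced equation, 2 mol KMnO4 reacts with 5 mol H2O2, so n(H2O2) = 0.0003604 x 5/2 = 0.0009011 mol.
[H2O2] = 0.0009011 / 0.02391 L = 0.0377 M.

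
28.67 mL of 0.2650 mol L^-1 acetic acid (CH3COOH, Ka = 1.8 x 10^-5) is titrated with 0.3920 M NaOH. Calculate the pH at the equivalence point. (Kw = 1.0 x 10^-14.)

n(CH3COOH) = 0.2650 x 0.02867 = 0.007598 mol; V(NaOH) at equivalence = 0.007598/0.3920 = 0.01938 L.
At equivalence all the acid is converted to CH3COO-; total volume = 0.02867 + 0.01938 = 0.04805 L, so [CH3COO-] = 0.007598/0.04805 = 0.1581 M.
Kb = Kw/Ka = 1.0e-14 / 1.8 x 10^-5 = 5.56e-10.
[OH^-] = sqrt(Kb x [CH3COO-]) = sqrt(5.56e-10 x 0.1581) = 9.37e-6 M.
pOH = 5.03, so pH = 14.00 - 5.03 = 8.97.

8.97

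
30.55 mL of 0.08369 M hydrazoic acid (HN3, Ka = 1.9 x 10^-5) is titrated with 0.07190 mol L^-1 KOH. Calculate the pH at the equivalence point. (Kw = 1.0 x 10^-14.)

n(HN3) = 0.08369 x 0.03055 = 0.002557 mol; V(KOH) at equivalence = 0.002557/0.07190 = 0.03556 L.
At equivalence all the acid is converted to N3-; total volume = 0.03055 + 0.03556 = 0.06611 L, so [N3-] = 0.002557/0.06611 = 0.03867 M.
Kb = Kw/Ka = 1.0e-14 / 1.9 x 10^-5 = 5.26e-10.
[OH^-] = sqrt(Kb x [N3-]) = sqrt(5.26e-10 x 0.03867) = 4.51e-6 M.
pOH = 5.35, so pH = 14.00 - 5.35 = 8.65.

8.65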